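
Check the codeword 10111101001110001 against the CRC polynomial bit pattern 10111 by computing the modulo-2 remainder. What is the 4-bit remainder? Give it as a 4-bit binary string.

Modulo-2 division of 10111101001110001 by 10111:
  pos 0: 10111 XOR 10111 = 00000
  pos 5: 10100 XOR 10111 = 00011
  pos 8: 11111 XOR 10111 = 01000
  pos 9: 10000 XOR 10111 = 00111
  pos 11: 11100 XOR 10111 = 01011
  pos 12: 10111 XOR 10111 = 00000
Remainder = 0000 (zero — the frame passes the CRC check).

0000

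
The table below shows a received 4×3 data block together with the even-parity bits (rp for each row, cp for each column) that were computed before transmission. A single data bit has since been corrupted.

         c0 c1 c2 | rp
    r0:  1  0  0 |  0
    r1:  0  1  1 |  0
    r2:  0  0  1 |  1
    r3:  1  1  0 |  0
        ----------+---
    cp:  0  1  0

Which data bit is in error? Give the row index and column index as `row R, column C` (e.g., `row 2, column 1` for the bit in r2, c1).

row 0, column 1

Recompute each row's even parity and compare to rp:
  r0: data parity 1, sent rp 0 → mismatch
  r1: data parity 0, sent rp 0 → ok
  r2: data parity 1, sent rp 1 → ok
  r3: data parity 0, sent rp 0 → ok
Recompute each column's even parity and compare to cp:
  c0: data parity 0, sent cp 0 → ok
  c1: data parity 0, sent cp 1 → mismatch
  c2: data parity 0, sent cp 0 → ok
Exactly one row (r0) and one column (c1) fail → the flipped bit is at their intersection.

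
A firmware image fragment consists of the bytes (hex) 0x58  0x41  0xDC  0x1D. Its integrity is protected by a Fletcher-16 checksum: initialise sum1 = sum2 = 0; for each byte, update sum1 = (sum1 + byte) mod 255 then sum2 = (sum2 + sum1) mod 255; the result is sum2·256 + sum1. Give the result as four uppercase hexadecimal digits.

FB93

Running sums (mod 255):
  after byte 0 (0x58): sum1=88, sum2=88
  after byte 1 (0x41): sum1=153, sum2=241
  after byte 2 (0xDC): sum1=118, sum2=104
  after byte 3 (0x1D): sum1=147, sum2=251
Checksum = sum2·256 + sum1 = 251·256 + 147 = 64403 = 0xFB93.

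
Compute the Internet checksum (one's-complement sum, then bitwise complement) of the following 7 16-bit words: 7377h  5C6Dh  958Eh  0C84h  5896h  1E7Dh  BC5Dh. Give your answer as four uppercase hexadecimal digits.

5A97

One's-complement addition (fold any carry out of bit 15 back into bit 0):
  0x7377 + 0x5C6D = 0x0CFE4
  0xCFE4 + 0x958E = 0x16572 → wrap carry → 0x6573
  0x6573 + 0x0C84 = 0x071F7
  0x71F7 + 0x5896 = 0x0CA8D
  0xCA8D + 0x1E7D = 0x0E90A
  0xE90A + 0xBC5D = 0x1A567 → wrap carry → 0xA568
One's-complement sum = 0xA568.
Checksum = ~0xA568 & 0xFFFF = 0x5A97.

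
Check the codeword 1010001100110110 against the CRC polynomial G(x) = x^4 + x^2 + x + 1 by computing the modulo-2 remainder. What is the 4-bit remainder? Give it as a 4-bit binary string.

0000

Modulo-2 division of 1010001100110110 by 10111:
  pos 0: 10100 XOR 10111 = 00011
  pos 3: 11011 XOR 10111 = 01100
  pos 4: 11000 XOR 10111 = 01111
  pos 5: 11110 XOR 10111 = 01001
  pos 6: 10011 XOR 10111 = 00100
  pos 8: 10010 XOR 10111 = 00101
  pos 10: 10111 XOR 10111 = 00000
Remainder = 0000 (zero — the frame passes the CRC check).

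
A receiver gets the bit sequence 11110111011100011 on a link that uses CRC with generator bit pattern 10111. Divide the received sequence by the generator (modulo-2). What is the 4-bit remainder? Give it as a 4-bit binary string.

Modulo-2 division of 11110111011100011 by 10111:
  pos 0: 11110 XOR 10111 = 01001
  pos 1: 10011 XOR 10111 = 00100
  pos 3: 10011 XOR 10111 = 00100
  pos 5: 10001 XOR 10111 = 00110
  pos 7: 11011 XOR 10111 = 01100
  pos 8: 11000 XOR 10111 = 01111
  pos 9: 11110 XOR 10111 = 01001
  pos 10: 10010 XOR 10111 = 00101
  pos 12: 10111 XOR 10111 = 00000
Remainder = 0000 (zero — the frame passes the CRC check).

0000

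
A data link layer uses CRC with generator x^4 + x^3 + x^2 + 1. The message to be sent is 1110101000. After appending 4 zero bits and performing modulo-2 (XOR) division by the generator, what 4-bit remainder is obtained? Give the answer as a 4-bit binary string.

0001

Append 4 zeros: 11101010000000. Divide by 11101 (XOR where the leading bit is 1):
  pos 0: 11101 XOR 11101 = 00000
  pos 6: 10000 XOR 11101 = 01101
  pos 7: 11010 XOR 11101 = 00111
  pos 9: 11100 XOR 11101 = 00001
Remainder (last 4 bits) = 0001. This is the CRC / FCS.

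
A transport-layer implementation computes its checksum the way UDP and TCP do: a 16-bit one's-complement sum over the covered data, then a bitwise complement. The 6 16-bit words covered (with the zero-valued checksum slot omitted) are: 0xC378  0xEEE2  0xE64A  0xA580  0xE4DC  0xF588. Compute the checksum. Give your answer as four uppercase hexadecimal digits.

E772

One's-complement addition (fold any carry out of bit 15 back into bit 0):
  0xC378 + 0xEEE2 = 0x1B25A → wrap carry → 0xB25B
  0xB25B + 0xE64A = 0x198A5 → wrap carry → 0x98A6
  0x98A6 + 0xA580 = 0x13E26 → wrap carry → 0x3E27
  0x3E27 + 0xE4DC = 0x12303 → wrap carry → 0x2304
  0x2304 + 0xF588 = 0x1188C → wrap carry → 0x188D
One's-complement sum = 0x188D.
Checksum = ~0x188D & 0xFFFF = 0xE772.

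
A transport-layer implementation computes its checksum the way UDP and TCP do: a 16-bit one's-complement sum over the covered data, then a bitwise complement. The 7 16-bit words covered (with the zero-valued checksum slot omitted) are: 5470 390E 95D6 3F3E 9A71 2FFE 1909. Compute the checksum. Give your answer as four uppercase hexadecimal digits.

One's-complement addition (fold any carry out of bit 15 back into bit 0):
  0x5470 + 0x390E = 0x08D7E
  0x8D7E + 0x95D6 = 0x12354 → wrap carry → 0x2355
  0x2355 + 0x3F3E = 0x06293
  0x6293 + 0x9A71 = 0x0FD04
  0xFD04 + 0x2FFE = 0x12D02 → wrap carry → 0x2D03
  0x2D03 + 0x1909 = 0x0460C
One's-complement sum = 0x460C.
Checksum = ~0x460C & 0xFFFF = 0xB9F3.

B9F3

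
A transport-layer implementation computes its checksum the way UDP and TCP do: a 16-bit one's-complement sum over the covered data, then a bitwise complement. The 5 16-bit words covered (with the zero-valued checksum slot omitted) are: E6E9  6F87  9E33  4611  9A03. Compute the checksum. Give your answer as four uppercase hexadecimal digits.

2B46

One's-complement addition (fold any carry out of bit 15 back into bit 0):
  0xE6E9 + 0x6F87 = 0x15670 → wrap carry → 0x5671
  0x5671 + 0x9E33 = 0x0F4A4
  0xF4A4 + 0x4611 = 0x13AB5 → wrap carry → 0x3AB6
  0x3AB6 + 0x9A03 = 0x0D4B9
One's-complement sum = 0xD4B9.
Checksum = ~0xD4B9 & 0xFFFF = 0x2B46.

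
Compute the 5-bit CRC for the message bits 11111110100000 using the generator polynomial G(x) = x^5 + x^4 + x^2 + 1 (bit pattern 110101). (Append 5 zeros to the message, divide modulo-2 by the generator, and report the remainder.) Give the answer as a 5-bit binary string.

Append 5 zeros: 1111111010000000000. Divide by 110101 (XOR where the leading bit is 1):
  pos 0: 111111 XOR 110101 = 001010
  pos 2: 101010 XOR 110101 = 011111
  pos 3: 111111 XOR 110101 = 001010
  pos 5: 101000 XOR 110101 = 011101
  pos 6: 111010 XOR 110101 = 001111
  pos 8: 111100 XOR 110101 = 001001
  pos 10: 100100 XOR 110101 = 010001
  pos 11: 100010 XOR 110101 = 010111
  pos 12: 101110 XOR 110101 = 011011
  pos 13: 110110 XOR 110101 = 000011
Remainder (last 5 bits) = 00011. This is the CRC / FCS.

00011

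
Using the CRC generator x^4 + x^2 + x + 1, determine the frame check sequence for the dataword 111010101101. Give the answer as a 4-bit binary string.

0110

Append 4 zeros: 1110101011010000. Divide by 10111 (XOR where the leading bit is 1):
  pos 0: 11101 XOR 10111 = 01010
  pos 1: 10100 XOR 10111 = 00011
  pos 4: 11101 XOR 10111 = 01010
  pos 5: 10101 XOR 10111 = 00010
  pos 8: 10010 XOR 10111 = 00101
  pos 10: 10100 XOR 10111 = 00011
Remainder (last 4 bits) = 0110. This is the CRC / FCS.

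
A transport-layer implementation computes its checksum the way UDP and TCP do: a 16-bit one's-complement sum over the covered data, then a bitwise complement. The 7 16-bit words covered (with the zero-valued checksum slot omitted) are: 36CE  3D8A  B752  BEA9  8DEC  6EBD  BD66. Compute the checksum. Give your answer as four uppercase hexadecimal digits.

5B9A

One's-complement addition (fold any carry out of bit 15 back into bit 0):
  0x36CE + 0x3D8A = 0x07458
  0x7458 + 0xB752 = 0x12BAA → wrap carry → 0x2BAB
  0x2BAB + 0xBEA9 = 0x0EA54
  0xEA54 + 0x8DEC = 0x17840 → wrap carry → 0x7841
  0x7841 + 0x6EBD = 0x0E6FE
  0xE6FE + 0xBD66 = 0x1A464 → wrap carry → 0xA465
One's-complement sum = 0xA465.
Checksum = ~0xA465 & 0xFFFF = 0x5B9A.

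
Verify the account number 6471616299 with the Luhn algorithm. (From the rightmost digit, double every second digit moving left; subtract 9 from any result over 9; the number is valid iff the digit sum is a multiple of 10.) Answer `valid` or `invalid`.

From the right, keep odd positions and double even positions (subtract 9 from any doubled value over 9):
  doubled (positions 2,4,...): 9 3 3 5 3 → sum 23
  kept (positions 1,3,...): 9 2 1 1 4 → sum 17
Total = 40.
40 mod 10 = 0, so the number is valid.

valid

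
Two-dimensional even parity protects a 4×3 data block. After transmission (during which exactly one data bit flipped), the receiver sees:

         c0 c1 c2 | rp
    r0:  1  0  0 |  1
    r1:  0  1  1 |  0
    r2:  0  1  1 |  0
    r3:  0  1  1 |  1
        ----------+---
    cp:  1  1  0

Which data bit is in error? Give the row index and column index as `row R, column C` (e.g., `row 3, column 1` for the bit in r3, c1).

Recompute each row's even parity and compare to rp:
  r0: data parity 1, sent rp 1 → ok
  r1: data parity 0, sent rp 0 → ok
  r2: data parity 0, sent rp 0 → ok
  r3: data parity 0, sent rp 1 → mismatch
Recompute each column's even parity and compare to cp:
  c0: data parity 1, sent cp 1 → ok
  c1: data parity 1, sent cp 1 → ok
  c2: data parity 1, sent cp 0 → mismatch
Exactly one row (r3) and one column (c2) fail → the flipped bit is at their intersection.

row 3, column 2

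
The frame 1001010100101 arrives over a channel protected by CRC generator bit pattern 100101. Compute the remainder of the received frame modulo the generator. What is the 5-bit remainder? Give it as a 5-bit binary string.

Modulo-2 division of 1001010100101 by 100101:
  pos 0: 100101 XOR 100101 = 000000
  pos 7: 100101 XOR 100101 = 000000
Remainder = 00000 (zero — the frame passes the CRC check).

00000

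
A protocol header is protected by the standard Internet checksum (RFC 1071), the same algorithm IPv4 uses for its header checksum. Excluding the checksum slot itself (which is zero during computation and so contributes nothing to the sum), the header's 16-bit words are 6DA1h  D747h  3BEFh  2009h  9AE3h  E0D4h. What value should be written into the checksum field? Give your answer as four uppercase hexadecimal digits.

E365

One's-complement addition (fold any carry out of bit 15 back into bit 0):
  0x6DA1 + 0xD747 = 0x144E8 → wrap carry → 0x44E9
  0x44E9 + 0x3BEF = 0x080D8
  0x80D8 + 0x2009 = 0x0A0E1
  0xA0E1 + 0x9AE3 = 0x13BC4 → wrap carry → 0x3BC5
  0x3BC5 + 0xE0D4 = 0x11C99 → wrap carry → 0x1C9A
One's-complement sum = 0x1C9A.
Checksum = ~0x1C9A & 0xFFFF = 0xE365.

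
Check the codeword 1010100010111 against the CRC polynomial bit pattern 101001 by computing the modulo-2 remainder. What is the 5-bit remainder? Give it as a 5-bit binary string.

00000

Modulo-2 division of 1010100010111 by 101001:
  pos 0: 101010 XOR 101001 = 000011
  pos 4: 110010 XOR 101001 = 011011
  pos 5: 110111 XOR 101001 = 011110
  pos 6: 111101 XOR 101001 = 010100
  pos 7: 101001 XOR 101001 = 000000
Remainder = 00000 (zero — the frame passes the CRC check).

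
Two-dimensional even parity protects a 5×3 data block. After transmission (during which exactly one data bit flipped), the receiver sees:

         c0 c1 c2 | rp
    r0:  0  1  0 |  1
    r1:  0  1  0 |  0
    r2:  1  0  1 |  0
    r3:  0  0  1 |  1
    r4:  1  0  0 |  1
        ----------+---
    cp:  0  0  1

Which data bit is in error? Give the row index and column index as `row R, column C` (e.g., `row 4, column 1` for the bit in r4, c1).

Recompute each row's even parity and compare to rp:
  r0: data parity 1, sent rp 1 → ok
  r1: data parity 1, sent rp 0 → mismatch
  r2: data parity 0, sent rp 0 → ok
  r3: data parity 1, sent rp 1 → ok
  r4: data parity 1, sent rp 1 → ok
Recompute each column's even parity and compare to cp:
  c0: data parity 0, sent cp 0 → ok
  c1: data parity 0, sent cp 0 → ok
  c2: data parity 0, sent cp 1 → mismatch
Exactly one row (r1) and one column (c2) fail → the flipped bit is at their intersection.

row 1, column 2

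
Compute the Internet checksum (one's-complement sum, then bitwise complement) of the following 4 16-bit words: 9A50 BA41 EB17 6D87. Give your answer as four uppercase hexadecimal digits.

52CE

One's-complement addition (fold any carry out of bit 15 back into bit 0):
  0x9A50 + 0xBA41 = 0x15491 → wrap carry → 0x5492
  0x5492 + 0xEB17 = 0x13FA9 → wrap carry → 0x3FAA
  0x3FAA + 0x6D87 = 0x0AD31
One's-complement sum = 0xAD31.
Checksum = ~0xAD31 & 0xFFFF = 0x52CE.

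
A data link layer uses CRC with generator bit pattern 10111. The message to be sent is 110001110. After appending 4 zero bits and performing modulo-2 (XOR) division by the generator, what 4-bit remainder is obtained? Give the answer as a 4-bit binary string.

Append 4 zeros: 1100011100000. Divide by 10111 (XOR where the leading bit is 1):
  pos 0: 11000 XOR 10111 = 01111
  pos 1: 11111 XOR 10111 = 01000
  pos 2: 10001 XOR 10111 = 00110
  pos 4: 11010 XOR 10111 = 01101
  pos 5: 11010 XOR 10111 = 01101
  pos 6: 11010 XOR 10111 = 01101
  pos 7: 11010 XOR 10111 = 01101
  pos 8: 11010 XOR 10111 = 01101
Remainder (last 4 bits) = 1101. This is the CRC / FCS.

1101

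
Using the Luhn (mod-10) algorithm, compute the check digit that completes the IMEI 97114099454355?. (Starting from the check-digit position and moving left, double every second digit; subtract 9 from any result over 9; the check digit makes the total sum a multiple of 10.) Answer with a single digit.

Partial digits right→left: 5 5 3 4 5 4 9 9 0 4 1 1 7 9
Double every second digit counting from the check-digit position (so the 1st, 3rd, 5th, ... of the partial from the right).
  doubled (with −9 where >9): 1 6 1 9 0 2 5 → sum 24
  kept as-is: 5 4 4 9 4 1 9 → sum 36
Total = 24 + 36 = 60.
Check digit = (10 − (60 mod 10)) mod 10 = 0.

0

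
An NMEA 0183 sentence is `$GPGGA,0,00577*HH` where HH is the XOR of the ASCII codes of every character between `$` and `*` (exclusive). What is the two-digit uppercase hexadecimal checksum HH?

53

XOR the ASCII codes of the payload characters:
  'G' = 0x47 → acc = 0x47
  'P' = 0x50 → acc = 0x17
  'G' = 0x47 → acc = 0x50
  'G' = 0x47 → acc = 0x17
  'A' = 0x41 → acc = 0x56
  ',' = 0x2C → acc = 0x7A
  '0' = 0x30 → acc = 0x4A
  ',' = 0x2C → acc = 0x66
  '0' = 0x30 → acc = 0x56
  '0' = 0x30 → acc = 0x66
  '5' = 0x35 → acc = 0x53
  '7' = 0x37 → acc = 0x64
  '7' = 0x37 → acc = 0x53
Checksum = 0x53.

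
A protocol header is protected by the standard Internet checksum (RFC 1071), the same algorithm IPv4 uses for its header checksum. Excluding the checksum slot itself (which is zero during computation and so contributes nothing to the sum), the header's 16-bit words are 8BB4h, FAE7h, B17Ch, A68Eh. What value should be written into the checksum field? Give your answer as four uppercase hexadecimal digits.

2158

One's-complement addition (fold any carry out of bit 15 back into bit 0):
  0x8BB4 + 0xFAE7 = 0x1869B → wrap carry → 0x869C
  0x869C + 0xB17C = 0x13818 → wrap carry → 0x3819
  0x3819 + 0xA68E = 0x0DEA7
One's-complement sum = 0xDEA7.
Checksum = ~0xDEA7 & 0xFFFF = 0x2158.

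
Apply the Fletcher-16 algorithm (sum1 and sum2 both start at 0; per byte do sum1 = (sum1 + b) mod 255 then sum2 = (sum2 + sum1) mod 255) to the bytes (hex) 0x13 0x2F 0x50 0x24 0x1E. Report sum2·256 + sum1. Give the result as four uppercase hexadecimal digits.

73D4

Running sums (mod 255):
  after byte 0 (0x13): sum1=19, sum2=19
  after byte 1 (0x2F): sum1=66, sum2=85
  after byte 2 (0x50): sum1=146, sum2=231
  after byte 3 (0x24): sum1=182, sum2=158
  after byte 4 (0x1E): sum1=212, sum2=115
Checksum = sum2·256 + sum1 = 115·256 + 212 = 29652 = 0x73D4.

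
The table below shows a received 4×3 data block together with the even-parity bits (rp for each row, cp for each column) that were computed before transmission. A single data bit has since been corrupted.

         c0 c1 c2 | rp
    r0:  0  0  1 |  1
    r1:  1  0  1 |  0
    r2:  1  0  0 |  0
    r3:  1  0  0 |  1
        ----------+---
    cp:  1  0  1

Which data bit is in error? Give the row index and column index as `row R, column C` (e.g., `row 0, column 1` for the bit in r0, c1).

row 2, column 2

Recompute each row's even parity and compare to rp:
  r0: data parity 1, sent rp 1 → ok
  r1: data parity 0, sent rp 0 → ok
  r2: data parity 1, sent rp 0 → mismatch
  r3: data parity 1, sent rp 1 → ok
Recompute each column's even parity and compare to cp:
  c0: data parity 1, sent cp 1 → ok
  c1: data parity 0, sent cp 0 → ok
  c2: data parity 0, sent cp 1 → mismatch
Exactly one row (r2) and one column (c2) fail → the flipped bit is at their intersection.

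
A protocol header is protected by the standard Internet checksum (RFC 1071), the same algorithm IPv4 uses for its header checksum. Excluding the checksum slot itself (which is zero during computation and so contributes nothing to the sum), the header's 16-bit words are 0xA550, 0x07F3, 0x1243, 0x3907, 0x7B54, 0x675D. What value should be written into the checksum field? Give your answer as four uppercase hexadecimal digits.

24C0

One's-complement addition (fold any carry out of bit 15 back into bit 0):
  0xA550 + 0x07F3 = 0x0AD43
  0xAD43 + 0x1243 = 0x0BF86
  0xBF86 + 0x3907 = 0x0F88D
  0xF88D + 0x7B54 = 0x173E1 → wrap carry → 0x73E2
  0x73E2 + 0x675D = 0x0DB3F
One's-complement sum = 0xDB3F.
Checksum = ~0xDB3F & 0xFFFF = 0x24C0.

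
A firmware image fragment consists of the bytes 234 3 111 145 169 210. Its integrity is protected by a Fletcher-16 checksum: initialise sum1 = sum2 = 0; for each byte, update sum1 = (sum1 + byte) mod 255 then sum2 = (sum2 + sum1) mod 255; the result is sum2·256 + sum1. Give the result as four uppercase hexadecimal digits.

Running sums (mod 255):
  after byte 0 (234): sum1=234, sum2=234
  after byte 1 (3): sum1=237, sum2=216
  after byte 2 (111): sum1=93, sum2=54
  after byte 3 (145): sum1=238, sum2=37
  after byte 4 (169): sum1=152, sum2=189
  after byte 5 (210): sum1=107, sum2=41
Checksum = sum2·256 + sum1 = 41·256 + 107 = 10603 = 0x296B.

296B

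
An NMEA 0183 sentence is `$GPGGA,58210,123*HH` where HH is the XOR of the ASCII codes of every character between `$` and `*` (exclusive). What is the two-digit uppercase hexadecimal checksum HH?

58

XOR the ASCII codes of the payload characters:
  'G' = 0x47 → acc = 0x47
  'P' = 0x50 → acc = 0x17
  'G' = 0x47 → acc = 0x50
  'G' = 0x47 → acc = 0x17
  'A' = 0x41 → acc = 0x56
  ',' = 0x2C → acc = 0x7A
  '5' = 0x35 → acc = 0x4F
  '8' = 0x38 → acc = 0x77
  '2' = 0x32 → acc = 0x45
  '1' = 0x31 → acc = 0x74
  '0' = 0x30 → acc = 0x44
  ',' = 0x2C → acc = 0x68
  '1' = 0x31 → acc = 0x59
  '2' = 0x32 → acc = 0x6B
  '3' = 0x33 → acc = 0x58
Checksum = 0x58.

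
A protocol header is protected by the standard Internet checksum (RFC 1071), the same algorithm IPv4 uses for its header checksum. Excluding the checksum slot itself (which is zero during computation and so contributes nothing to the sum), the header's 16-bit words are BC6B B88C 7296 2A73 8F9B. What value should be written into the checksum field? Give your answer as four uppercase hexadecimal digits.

One's-complement addition (fold any carry out of bit 15 back into bit 0):
  0xBC6B + 0xB88C = 0x174F7 → wrap carry → 0x74F8
  0x74F8 + 0x7296 = 0x0E78E
  0xE78E + 0x2A73 = 0x11201 → wrap carry → 0x1202
  0x1202 + 0x8F9B = 0x0A19D
One's-complement sum = 0xA19D.
Checksum = ~0xA19D & 0xFFFF = 0x5E62.

5E62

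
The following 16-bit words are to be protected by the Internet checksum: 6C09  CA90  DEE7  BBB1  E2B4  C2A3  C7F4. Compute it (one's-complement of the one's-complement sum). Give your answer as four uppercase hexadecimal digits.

One's-complement addition (fold any carry out of bit 15 back into bit 0):
  0x6C09 + 0xCA90 = 0x13699 → wrap carry → 0x369A
  0x369A + 0xDEE7 = 0x11581 → wrap carry → 0x1582
  0x1582 + 0xBBB1 = 0x0D133
  0xD133 + 0xE2B4 = 0x1B3E7 → wrap carry → 0xB3E8
  0xB3E8 + 0xC2A3 = 0x1768B → wrap carry → 0x768C
  0x768C + 0xC7F4 = 0x13E80 → wrap carry → 0x3E81
One's-complement sum = 0x3E81.
Checksum = ~0x3E81 & 0xFFFF = 0xC17E.

C17E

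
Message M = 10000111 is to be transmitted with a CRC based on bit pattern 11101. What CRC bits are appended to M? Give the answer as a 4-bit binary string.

1001

Append 4 zeros: 100001110000. Divide by 11101 (XOR where the leading bit is 1):
  pos 0: 10000 XOR 11101 = 01101
  pos 1: 11011 XOR 11101 = 00110
  pos 3: 11011 XOR 11101 = 00110
  pos 5: 11000 XOR 11101 = 00101
  pos 7: 10100 XOR 11101 = 01001
Remainder (last 4 bits) = 1001. This is the CRC / FCS.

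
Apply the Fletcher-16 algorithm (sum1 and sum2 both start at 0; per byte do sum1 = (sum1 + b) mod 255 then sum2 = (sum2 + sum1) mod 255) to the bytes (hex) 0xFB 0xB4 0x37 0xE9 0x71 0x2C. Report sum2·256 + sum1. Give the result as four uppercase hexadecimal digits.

Running sums (mod 255):
  after byte 0 (0xFB): sum1=251, sum2=251
  after byte 1 (0xB4): sum1=176, sum2=172
  after byte 2 (0x37): sum1=231, sum2=148
  after byte 3 (0xE9): sum1=209, sum2=102
  after byte 4 (0x71): sum1=67, sum2=169
  after byte 5 (0x2C): sum1=111, sum2=25
Checksum = sum2·256 + sum1 = 25·256 + 111 = 6511 = 0x196F.

196F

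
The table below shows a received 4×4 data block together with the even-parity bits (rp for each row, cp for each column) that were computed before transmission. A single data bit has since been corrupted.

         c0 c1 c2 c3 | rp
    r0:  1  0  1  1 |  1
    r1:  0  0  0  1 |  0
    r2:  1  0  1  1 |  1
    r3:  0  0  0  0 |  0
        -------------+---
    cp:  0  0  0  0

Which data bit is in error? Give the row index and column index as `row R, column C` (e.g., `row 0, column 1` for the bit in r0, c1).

Recompute each row's even parity and compare to rp:
  r0: data parity 1, sent rp 1 → ok
  r1: data parity 1, sent rp 0 → mismatch
  r2: data parity 1, sent rp 1 → ok
  r3: data parity 0, sent rp 0 → ok
Recompute each column's even parity and compare to cp:
  c0: data parity 0, sent cp 0 → ok
  c1: data parity 0, sent cp 0 → ok
  c2: data parity 0, sent cp 0 → ok
  c3: data parity 1, sent cp 0 → mismatch
Exactly one row (r1) and one column (c3) fail → the flipped bit is at their intersection.

row 1, column 3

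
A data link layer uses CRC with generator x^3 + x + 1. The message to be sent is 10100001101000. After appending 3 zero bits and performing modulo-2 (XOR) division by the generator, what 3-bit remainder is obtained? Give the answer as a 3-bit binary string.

Append 3 zeros: 10100001101000000. Divide by 1011 (XOR where the leading bit is 1):
  pos 0: 1010 XOR 1011 = 0001
  pos 3: 1000 XOR 1011 = 0011
  pos 5: 1111 XOR 1011 = 0100
  pos 6: 1000 XOR 1011 = 0011
  pos 8: 1110 XOR 1011 = 0101
  pos 9: 1010 XOR 1011 = 0001
  pos 12: 1000 XOR 1011 = 0011
Remainder (last 3 bits) = 110. This is the CRC / FCS.

110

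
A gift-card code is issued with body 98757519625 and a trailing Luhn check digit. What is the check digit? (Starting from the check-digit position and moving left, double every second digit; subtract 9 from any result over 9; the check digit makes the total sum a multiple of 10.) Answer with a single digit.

6

Partial digits right→left: 5 2 6 9 1 5 7 5 7 8 9
Double every second digit counting from the check-digit position (so the 1st, 3rd, 5th, ... of the partial from the right).
  doubled (with −9 where >9): 1 3 2 5 5 9 → sum 25
  kept as-is: 2 9 5 5 8 → sum 29
Total = 25 + 29 = 54.
Check digit = (10 − (54 mod 10)) mod 10 = 6.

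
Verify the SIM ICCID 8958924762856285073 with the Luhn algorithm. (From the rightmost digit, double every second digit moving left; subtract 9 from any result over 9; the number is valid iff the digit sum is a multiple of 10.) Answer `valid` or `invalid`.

invalid

From the right, keep odd positions and double even positions (subtract 9 from any doubled value over 9):
  doubled (positions 2,4,...): 5 1 4 1 4 5 4 7 9 → sum 40
  kept (positions 1,3,...): 3 0 8 6 8 6 4 9 5 8 → sum 57
Total = 97.
97 mod 10 = 7, so the number is invalid.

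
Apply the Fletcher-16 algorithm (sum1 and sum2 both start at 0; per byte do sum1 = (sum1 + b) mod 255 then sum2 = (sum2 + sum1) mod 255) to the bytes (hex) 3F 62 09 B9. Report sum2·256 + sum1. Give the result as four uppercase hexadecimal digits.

EF64

Running sums (mod 255):
  after byte 0 (3F): sum1=63, sum2=63
  after byte 1 (62): sum1=161, sum2=224
  after byte 2 (09): sum1=170, sum2=139
  after byte 3 (B9): sum1=100, sum2=239
Checksum = sum2·256 + sum1 = 239·256 + 100 = 61284 = 0xEF64.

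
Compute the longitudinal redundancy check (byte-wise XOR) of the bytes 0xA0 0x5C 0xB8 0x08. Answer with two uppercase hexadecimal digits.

4C

XOR the bytes together:
  start with 0xA0
  0xA0 ⊕ 0x5C = 0xFC
  0xFC ⊕ 0xB8 = 0x44
  0x44 ⊕ 0x08 = 0x4C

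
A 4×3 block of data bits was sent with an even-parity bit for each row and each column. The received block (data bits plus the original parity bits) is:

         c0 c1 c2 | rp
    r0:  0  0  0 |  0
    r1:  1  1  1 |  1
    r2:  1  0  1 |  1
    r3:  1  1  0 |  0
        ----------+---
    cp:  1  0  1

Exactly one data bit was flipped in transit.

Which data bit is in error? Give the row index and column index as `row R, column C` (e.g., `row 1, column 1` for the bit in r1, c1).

Recompute each row's even parity and compare to rp:
  r0: data parity 0, sent rp 0 → ok
  r1: data parity 1, sent rp 1 → ok
  r2: data parity 0, sent rp 1 → mismatch
  r3: data parity 0, sent rp 0 → ok
Recompute each column's even parity and compare to cp:
  c0: data parity 1, sent cp 1 → ok
  c1: data parity 0, sent cp 0 → ok
  c2: data parity 0, sent cp 1 → mismatch
Exactly one row (r2) and one column (c2) fail → the flipped bit is at their intersection.

row 2, column 2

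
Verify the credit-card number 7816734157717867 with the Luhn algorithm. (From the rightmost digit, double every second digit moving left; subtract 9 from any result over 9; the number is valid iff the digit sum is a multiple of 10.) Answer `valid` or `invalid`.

invalid

From the right, keep odd positions and double even positions (subtract 9 from any doubled value over 9):
  doubled (positions 2,4,...): 3 5 5 1 8 5 2 5 → sum 34
  kept (positions 1,3,...): 7 8 1 7 1 3 6 8 → sum 41
Total = 75.
75 mod 10 = 5, so the number is invalid.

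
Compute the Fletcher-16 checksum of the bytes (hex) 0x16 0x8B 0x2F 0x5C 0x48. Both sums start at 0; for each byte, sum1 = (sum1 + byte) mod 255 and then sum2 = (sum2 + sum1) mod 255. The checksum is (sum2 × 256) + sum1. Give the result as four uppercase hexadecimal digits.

Running sums (mod 255):
  after byte 0 (0x16): sum1=22, sum2=22
  after byte 1 (0x8B): sum1=161, sum2=183
  after byte 2 (0x2F): sum1=208, sum2=136
  after byte 3 (0x5C): sum1=45, sum2=181
  after byte 4 (0x48): sum1=117, sum2=43
Checksum = sum2·256 + sum1 = 43·256 + 117 = 11125 = 0x2B75.

2B75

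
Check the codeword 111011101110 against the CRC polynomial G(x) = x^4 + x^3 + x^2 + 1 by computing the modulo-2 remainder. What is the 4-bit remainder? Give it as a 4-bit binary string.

Modulo-2 division of 111011101110 by 11101:
  pos 0: 11101 XOR 11101 = 00000
  pos 5: 11011 XOR 11101 = 00110
  pos 7: 11010 XOR 11101 = 00111
Remainder = 0111 (nonzero — an error is detected).

0111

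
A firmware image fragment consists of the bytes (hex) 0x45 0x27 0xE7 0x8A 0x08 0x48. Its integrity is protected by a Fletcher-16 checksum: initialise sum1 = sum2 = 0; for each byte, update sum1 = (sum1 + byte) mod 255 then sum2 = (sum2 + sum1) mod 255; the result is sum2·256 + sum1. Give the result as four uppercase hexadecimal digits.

Running sums (mod 255):
  after byte 0 (0x45): sum1=69, sum2=69
  after byte 1 (0x27): sum1=108, sum2=177
  after byte 2 (0xE7): sum1=84, sum2=6
  after byte 3 (0x8A): sum1=222, sum2=228
  after byte 4 (0x08): sum1=230, sum2=203
  after byte 5 (0x48): sum1=47, sum2=250
Checksum = sum2·256 + sum1 = 250·256 + 47 = 64047 = 0xFA2F.

FA2F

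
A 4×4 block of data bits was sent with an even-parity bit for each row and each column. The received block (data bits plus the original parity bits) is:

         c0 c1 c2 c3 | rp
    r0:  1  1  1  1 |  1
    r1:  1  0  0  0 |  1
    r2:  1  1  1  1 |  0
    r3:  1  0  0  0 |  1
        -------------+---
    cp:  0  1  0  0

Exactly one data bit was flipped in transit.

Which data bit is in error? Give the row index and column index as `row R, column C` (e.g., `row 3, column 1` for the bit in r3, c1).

row 0, column 1

Recompute each row's even parity and compare to rp:
  r0: data parity 0, sent rp 1 → mismatch
  r1: data parity 1, sent rp 1 → ok
  r2: data parity 0, sent rp 0 → ok
  r3: data parity 1, sent rp 1 → ok
Recompute each column's even parity and compare to cp:
  c0: data parity 0, sent cp 0 → ok
  c1: data parity 0, sent cp 1 → mismatch
  c2: data parity 0, sent cp 0 → ok
  c3: data parity 0, sent cp 0 → ok
Exactly one row (r0) and one column (c1) fail → the flipped bit is at their intersection.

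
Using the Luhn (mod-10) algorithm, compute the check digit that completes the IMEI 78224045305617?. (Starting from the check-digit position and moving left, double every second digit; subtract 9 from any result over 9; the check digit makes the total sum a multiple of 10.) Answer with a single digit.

4

Partial digits right→left: 7 1 6 5 0 3 5 4 0 4 2 2 8 7
Double every second digit counting from the check-digit position (so the 1st, 3rd, 5th, ... of the partial from the right).
  doubled (with −9 where >9): 5 3 0 1 0 4 7 → sum 20
  kept as-is: 1 5 3 4 4 2 7 → sum 26
Total = 20 + 26 = 46.
Check digit = (10 − (46 mod 10)) mod 10 = 4.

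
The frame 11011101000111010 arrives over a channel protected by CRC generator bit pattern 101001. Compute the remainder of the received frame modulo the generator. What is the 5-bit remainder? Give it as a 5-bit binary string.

00000

Modulo-2 division of 11011101000111010 by 101001:
  pos 0: 110111 XOR 101001 = 011110
  pos 1: 111100 XOR 101001 = 010101
  pos 2: 101011 XOR 101001 = 000010
  pos 6: 100001 XOR 101001 = 001000
  pos 8: 100011 XOR 101001 = 001010
  pos 10: 101001 XOR 101001 = 000000
Remainder = 00000 (zero — the frame passes the CRC check).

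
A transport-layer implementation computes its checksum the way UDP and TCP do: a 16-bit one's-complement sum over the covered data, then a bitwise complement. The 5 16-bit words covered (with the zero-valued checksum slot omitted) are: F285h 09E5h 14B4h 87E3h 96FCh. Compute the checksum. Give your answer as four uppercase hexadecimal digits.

D000

One's-complement addition (fold any carry out of bit 15 back into bit 0):
  0xF285 + 0x09E5 = 0x0FC6A
  0xFC6A + 0x14B4 = 0x1111E → wrap carry → 0x111F
  0x111F + 0x87E3 = 0x09902
  0x9902 + 0x96FC = 0x12FFE → wrap carry → 0x2FFF
One's-complement sum = 0x2FFF.
Checksum = ~0x2FFF & 0xFFFF = 0xD000.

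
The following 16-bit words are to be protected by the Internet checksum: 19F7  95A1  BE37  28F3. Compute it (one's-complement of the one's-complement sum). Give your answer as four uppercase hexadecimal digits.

One's-complement addition (fold any carry out of bit 15 back into bit 0):
  0x19F7 + 0x95A1 = 0x0AF98
  0xAF98 + 0xBE37 = 0x16DCF → wrap carry → 0x6DD0
  0x6DD0 + 0x28F3 = 0x096C3
One's-complement sum = 0x96C3.
Checksum = ~0x96C3 & 0xFFFF = 0x693C.

693C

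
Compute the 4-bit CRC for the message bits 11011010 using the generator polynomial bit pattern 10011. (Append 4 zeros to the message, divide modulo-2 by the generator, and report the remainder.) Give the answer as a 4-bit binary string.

Append 4 zeros: 110110100000. Divide by 10011 (XOR where the leading bit is 1):
  pos 0: 11011 XOR 10011 = 01000
  pos 1: 10000 XOR 10011 = 00011
  pos 4: 11100 XOR 10011 = 01111
  pos 5: 11110 XOR 10011 = 01101
  pos 6: 11010 XOR 10011 = 01001
  pos 7: 10010 XOR 10011 = 00001
Remainder (last 4 bits) = 0001. This is the CRC / FCS.

0001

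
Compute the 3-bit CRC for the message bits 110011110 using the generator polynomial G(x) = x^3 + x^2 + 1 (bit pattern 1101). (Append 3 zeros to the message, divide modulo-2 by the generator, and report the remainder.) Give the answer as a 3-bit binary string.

Append 3 zeros: 110011110000. Divide by 1101 (XOR where the leading bit is 1):
  pos 0: 1100 XOR 1101 = 0001
  pos 3: 1111 XOR 1101 = 0010
  pos 5: 1010 XOR 1101 = 0111
  pos 6: 1110 XOR 1101 = 0011
  pos 8: 1100 XOR 1101 = 0001
Remainder (last 3 bits) = 001. This is the CRC / FCS.

001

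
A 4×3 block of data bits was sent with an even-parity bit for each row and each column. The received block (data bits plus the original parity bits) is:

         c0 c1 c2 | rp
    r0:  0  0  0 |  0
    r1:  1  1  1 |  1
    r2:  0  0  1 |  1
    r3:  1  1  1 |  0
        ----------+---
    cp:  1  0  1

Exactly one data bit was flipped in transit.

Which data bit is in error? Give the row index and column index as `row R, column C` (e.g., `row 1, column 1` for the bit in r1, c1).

row 3, column 0

Recompute each row's even parity and compare to rp:
  r0: data parity 0, sent rp 0 → ok
  r1: data parity 1, sent rp 1 → ok
  r2: data parity 1, sent rp 1 → ok
  r3: data parity 1, sent rp 0 → mismatch
Recompute each column's even parity and compare to cp:
  c0: data parity 0, sent cp 1 → mismatch
  c1: data parity 0, sent cp 0 → ok
  c2: data parity 1, sent cp 1 → ok
Exactly one row (r3) and one column (c0) fail → the flipped bit is at their intersection.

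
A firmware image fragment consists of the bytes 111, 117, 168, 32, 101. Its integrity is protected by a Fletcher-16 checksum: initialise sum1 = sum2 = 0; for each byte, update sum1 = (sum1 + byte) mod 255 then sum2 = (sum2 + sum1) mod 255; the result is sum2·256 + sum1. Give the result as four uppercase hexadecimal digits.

Running sums (mod 255):
  after byte 0 (111): sum1=111, sum2=111
  after byte 1 (117): sum1=228, sum2=84
  after byte 2 (168): sum1=141, sum2=225
  after byte 3 (32): sum1=173, sum2=143
  after byte 4 (101): sum1=19, sum2=162
Checksum = sum2·256 + sum1 = 162·256 + 19 = 41491 = 0xA213.

A213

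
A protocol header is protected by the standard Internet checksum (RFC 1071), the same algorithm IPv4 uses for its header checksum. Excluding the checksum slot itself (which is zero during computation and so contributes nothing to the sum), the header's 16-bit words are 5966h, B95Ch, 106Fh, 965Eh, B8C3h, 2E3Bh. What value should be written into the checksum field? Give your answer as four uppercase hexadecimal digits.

5F70

One's-complement addition (fold any carry out of bit 15 back into bit 0):
  0x5966 + 0xB95C = 0x112C2 → wrap carry → 0x12C3
  0x12C3 + 0x106F = 0x02332
  0x2332 + 0x965E = 0x0B990
  0xB990 + 0xB8C3 = 0x17253 → wrap carry → 0x7254
  0x7254 + 0x2E3B = 0x0A08F
One's-complement sum = 0xA08F.
Checksum = ~0xA08F & 0xFFFF = 0x5F70.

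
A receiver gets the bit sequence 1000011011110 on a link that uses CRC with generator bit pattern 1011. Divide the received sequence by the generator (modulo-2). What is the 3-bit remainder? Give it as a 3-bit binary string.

Modulo-2 division of 1000011011110 by 1011:
  pos 0: 1000 XOR 1011 = 0011
  pos 2: 1101 XOR 1011 = 0110
  pos 3: 1101 XOR 1011 = 0110
  pos 4: 1100 XOR 1011 = 0111
  pos 5: 1111 XOR 1011 = 0100
  pos 6: 1001 XOR 1011 = 0010
  pos 8: 1011 XOR 1011 = 0000
Remainder = 000 (zero — the frame passes the CRC check).

000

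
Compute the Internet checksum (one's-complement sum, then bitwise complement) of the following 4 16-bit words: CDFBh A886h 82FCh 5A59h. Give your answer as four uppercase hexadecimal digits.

AC27

One's-complement addition (fold any carry out of bit 15 back into bit 0):
  0xCDFB + 0xA886 = 0x17681 → wrap carry → 0x7682
  0x7682 + 0x82FC = 0x0F97E
  0xF97E + 0x5A59 = 0x153D7 → wrap carry → 0x53D8
One's-complement sum = 0x53D8.
Checksum = ~0x53D8 & 0xFFFF = 0xAC27.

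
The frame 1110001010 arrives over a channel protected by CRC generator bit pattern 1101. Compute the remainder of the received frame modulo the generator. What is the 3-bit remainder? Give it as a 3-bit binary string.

000

Modulo-2 division of 1110001010 by 1101:
  pos 0: 1110 XOR 1101 = 0011
  pos 2: 1100 XOR 1101 = 0001
  pos 5: 1101 XOR 1101 = 0000
Remainder = 000 (zero — the frame passes the CRC check).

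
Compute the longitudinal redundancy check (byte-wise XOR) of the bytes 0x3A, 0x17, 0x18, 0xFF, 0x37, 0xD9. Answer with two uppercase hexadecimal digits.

XOR the bytes together:
  start with 0x3A
  0x3A ⊕ 0x17 = 0x2D
  0x2D ⊕ 0x18 = 0x35
  0x35 ⊕ 0xFF = 0xCA
  0xCA ⊕ 0x37 = 0xFD
  0xFD ⊕ 0xD9 = 0x24

24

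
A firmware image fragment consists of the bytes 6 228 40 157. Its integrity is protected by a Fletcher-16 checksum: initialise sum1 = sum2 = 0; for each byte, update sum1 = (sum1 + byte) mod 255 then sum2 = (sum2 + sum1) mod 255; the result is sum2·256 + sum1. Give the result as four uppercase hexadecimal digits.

Running sums (mod 255):
  after byte 0 (6): sum1=6, sum2=6
  after byte 1 (228): sum1=234, sum2=240
  after byte 2 (40): sum1=19, sum2=4
  after byte 3 (157): sum1=176, sum2=180
Checksum = sum2·256 + sum1 = 180·256 + 176 = 46256 = 0xB4B0.

B4B0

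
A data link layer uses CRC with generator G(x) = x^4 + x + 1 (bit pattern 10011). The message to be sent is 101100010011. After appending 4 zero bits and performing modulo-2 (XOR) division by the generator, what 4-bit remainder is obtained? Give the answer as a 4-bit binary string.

0011

Append 4 zeros: 1011000100110000. Divide by 10011 (XOR where the leading bit is 1):
  pos 0: 10110 XOR 10011 = 00101
  pos 2: 10100 XOR 10011 = 00111
  pos 4: 11110 XOR 10011 = 01101
  pos 5: 11010 XOR 10011 = 01001
  pos 6: 10011 XOR 10011 = 00000
  pos 11: 10000 XOR 10011 = 00011
Remainder (last 4 bits) = 0011. This is the CRC / FCS.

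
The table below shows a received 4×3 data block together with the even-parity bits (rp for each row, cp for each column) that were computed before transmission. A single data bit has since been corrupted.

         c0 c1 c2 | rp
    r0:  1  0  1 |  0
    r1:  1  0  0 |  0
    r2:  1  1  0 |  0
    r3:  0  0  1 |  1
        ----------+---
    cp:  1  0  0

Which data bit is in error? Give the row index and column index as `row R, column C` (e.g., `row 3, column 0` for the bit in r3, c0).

Recompute each row's even parity and compare to rp:
  r0: data parity 0, sent rp 0 → ok
  r1: data parity 1, sent rp 0 → mismatch
  r2: data parity 0, sent rp 0 → ok
  r3: data parity 1, sent rp 1 → ok
Recompute each column's even parity and compare to cp:
  c0: data parity 1, sent cp 1 → ok
  c1: data parity 1, sent cp 0 → mismatch
  c2: data parity 0, sent cp 0 → ok
Exactly one row (r1) and one column (c1) fail → the flipped bit is at their intersection.

row 1, column 1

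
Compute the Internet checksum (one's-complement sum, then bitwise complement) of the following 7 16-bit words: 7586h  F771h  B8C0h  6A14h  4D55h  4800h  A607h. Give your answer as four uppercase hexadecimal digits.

One's-complement addition (fold any carry out of bit 15 back into bit 0):
  0x7586 + 0xF771 = 0x16CF7 → wrap carry → 0x6CF8
  0x6CF8 + 0xB8C0 = 0x125B8 → wrap carry → 0x25B9
  0x25B9 + 0x6A14 = 0x08FCD
  0x8FCD + 0x4D55 = 0x0DD22
  0xDD22 + 0x4800 = 0x12522 → wrap carry → 0x2523
  0x2523 + 0xA607 = 0x0CB2A
One's-complement sum = 0xCB2A.
Checksum = ~0xCB2A & 0xFFFF = 0x34D5.

34D5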